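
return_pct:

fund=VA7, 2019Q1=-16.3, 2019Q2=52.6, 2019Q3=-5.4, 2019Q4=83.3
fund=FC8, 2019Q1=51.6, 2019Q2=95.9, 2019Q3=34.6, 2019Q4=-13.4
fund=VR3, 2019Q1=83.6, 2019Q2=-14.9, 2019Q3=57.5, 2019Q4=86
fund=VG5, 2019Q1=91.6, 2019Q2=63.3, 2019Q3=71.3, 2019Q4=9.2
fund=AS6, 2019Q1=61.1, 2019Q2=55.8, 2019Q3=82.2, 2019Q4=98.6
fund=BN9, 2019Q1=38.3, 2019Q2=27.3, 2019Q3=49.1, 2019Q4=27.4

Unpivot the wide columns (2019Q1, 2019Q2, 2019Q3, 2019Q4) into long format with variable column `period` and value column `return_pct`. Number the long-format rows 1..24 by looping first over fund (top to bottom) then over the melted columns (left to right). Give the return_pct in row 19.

24 rows total (6 × 4). Row 19: index ⌊(19-1)/4⌋ = 4 into fund → AS6; (19-1) mod 4 = 2 into the melted columns → 2019Q3.
So row 19 is (AS6, 2019Q3, 82.2); return_pct = 82.2.

82.2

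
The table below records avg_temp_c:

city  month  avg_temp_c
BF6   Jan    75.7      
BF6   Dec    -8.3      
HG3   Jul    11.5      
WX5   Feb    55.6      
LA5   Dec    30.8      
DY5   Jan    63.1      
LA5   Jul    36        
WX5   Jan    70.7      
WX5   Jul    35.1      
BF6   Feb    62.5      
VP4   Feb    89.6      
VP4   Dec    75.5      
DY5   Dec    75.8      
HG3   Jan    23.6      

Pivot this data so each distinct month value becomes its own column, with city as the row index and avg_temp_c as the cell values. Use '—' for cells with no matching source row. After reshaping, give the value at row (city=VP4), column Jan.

—

No long-format row has city=VP4 and month=Jan, so the cell is —.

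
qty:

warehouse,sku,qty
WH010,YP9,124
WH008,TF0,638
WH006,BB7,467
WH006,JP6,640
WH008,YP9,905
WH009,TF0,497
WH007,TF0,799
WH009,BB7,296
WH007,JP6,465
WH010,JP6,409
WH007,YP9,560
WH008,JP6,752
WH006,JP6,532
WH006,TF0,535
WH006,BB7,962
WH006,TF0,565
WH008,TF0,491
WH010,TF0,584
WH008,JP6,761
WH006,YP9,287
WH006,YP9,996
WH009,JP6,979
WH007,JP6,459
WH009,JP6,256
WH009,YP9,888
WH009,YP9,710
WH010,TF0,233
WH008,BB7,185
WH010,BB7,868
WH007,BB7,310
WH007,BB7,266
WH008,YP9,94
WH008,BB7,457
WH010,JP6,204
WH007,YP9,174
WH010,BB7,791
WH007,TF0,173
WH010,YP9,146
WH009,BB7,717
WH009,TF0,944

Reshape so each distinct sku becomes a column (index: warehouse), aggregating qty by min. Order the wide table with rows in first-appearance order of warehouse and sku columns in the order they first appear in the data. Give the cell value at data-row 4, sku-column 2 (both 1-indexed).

With rows in first-appearance order of warehouse, row 4 is warehouse=WH009. sku columns in first-appearance order: YP9, TF0, BB7, JP6; column 2 is TF0.
Long rows with warehouse=WH009, sku=TF0: min(497, 944) = 497.

497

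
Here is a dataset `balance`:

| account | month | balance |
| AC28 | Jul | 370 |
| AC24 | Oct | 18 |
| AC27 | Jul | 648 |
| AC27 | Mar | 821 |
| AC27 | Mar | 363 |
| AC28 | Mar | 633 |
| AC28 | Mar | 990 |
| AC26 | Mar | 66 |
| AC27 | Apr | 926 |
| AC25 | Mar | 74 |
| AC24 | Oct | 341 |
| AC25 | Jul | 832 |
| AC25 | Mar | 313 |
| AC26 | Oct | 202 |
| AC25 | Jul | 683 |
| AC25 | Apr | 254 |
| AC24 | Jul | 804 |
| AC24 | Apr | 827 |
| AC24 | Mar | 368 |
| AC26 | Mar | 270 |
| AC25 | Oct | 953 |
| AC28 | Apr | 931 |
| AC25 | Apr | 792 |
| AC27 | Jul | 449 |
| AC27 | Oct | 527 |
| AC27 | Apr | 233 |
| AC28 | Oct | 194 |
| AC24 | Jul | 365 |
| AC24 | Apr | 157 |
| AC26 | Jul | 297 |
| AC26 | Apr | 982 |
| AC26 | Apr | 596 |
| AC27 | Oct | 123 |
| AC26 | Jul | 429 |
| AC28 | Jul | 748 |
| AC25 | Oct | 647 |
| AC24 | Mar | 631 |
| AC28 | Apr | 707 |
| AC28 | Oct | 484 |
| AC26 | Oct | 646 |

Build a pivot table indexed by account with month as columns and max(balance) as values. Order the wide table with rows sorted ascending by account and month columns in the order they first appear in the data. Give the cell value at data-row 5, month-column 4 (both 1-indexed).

931

With rows sorted ascending by account, row 5 is account=AC28. month columns in first-appearance order: Jul, Oct, Mar, Apr; column 4 is Apr.
Long rows with account=AC28, month=Apr: max(931, 707) = 931.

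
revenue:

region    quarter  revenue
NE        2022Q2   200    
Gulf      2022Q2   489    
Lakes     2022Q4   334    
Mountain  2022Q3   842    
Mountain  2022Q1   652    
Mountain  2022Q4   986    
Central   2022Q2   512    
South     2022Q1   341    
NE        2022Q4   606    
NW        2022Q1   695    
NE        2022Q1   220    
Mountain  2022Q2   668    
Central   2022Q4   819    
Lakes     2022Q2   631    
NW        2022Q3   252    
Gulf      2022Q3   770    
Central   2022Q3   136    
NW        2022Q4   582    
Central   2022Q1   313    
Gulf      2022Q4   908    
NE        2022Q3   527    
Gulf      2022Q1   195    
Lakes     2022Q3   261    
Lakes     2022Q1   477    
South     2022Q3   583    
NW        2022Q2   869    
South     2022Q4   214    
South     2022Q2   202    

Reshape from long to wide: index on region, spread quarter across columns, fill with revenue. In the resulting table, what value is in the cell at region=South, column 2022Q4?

Wide layout: rows indexed by region, columns are the 4 distinct quarter values (2022Q2, 2022Q4, 2022Q3, 2022Q1).
Cell (region=South, quarter=2022Q4) draws from the long row where region=South and quarter=2022Q4, which has revenue=214.

214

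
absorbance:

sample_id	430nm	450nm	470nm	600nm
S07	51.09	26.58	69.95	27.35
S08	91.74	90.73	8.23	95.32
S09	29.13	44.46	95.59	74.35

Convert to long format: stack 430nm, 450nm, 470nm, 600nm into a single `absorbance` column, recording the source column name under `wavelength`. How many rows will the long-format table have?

12

3 sample_id values × 4 melted columns = 12 rows.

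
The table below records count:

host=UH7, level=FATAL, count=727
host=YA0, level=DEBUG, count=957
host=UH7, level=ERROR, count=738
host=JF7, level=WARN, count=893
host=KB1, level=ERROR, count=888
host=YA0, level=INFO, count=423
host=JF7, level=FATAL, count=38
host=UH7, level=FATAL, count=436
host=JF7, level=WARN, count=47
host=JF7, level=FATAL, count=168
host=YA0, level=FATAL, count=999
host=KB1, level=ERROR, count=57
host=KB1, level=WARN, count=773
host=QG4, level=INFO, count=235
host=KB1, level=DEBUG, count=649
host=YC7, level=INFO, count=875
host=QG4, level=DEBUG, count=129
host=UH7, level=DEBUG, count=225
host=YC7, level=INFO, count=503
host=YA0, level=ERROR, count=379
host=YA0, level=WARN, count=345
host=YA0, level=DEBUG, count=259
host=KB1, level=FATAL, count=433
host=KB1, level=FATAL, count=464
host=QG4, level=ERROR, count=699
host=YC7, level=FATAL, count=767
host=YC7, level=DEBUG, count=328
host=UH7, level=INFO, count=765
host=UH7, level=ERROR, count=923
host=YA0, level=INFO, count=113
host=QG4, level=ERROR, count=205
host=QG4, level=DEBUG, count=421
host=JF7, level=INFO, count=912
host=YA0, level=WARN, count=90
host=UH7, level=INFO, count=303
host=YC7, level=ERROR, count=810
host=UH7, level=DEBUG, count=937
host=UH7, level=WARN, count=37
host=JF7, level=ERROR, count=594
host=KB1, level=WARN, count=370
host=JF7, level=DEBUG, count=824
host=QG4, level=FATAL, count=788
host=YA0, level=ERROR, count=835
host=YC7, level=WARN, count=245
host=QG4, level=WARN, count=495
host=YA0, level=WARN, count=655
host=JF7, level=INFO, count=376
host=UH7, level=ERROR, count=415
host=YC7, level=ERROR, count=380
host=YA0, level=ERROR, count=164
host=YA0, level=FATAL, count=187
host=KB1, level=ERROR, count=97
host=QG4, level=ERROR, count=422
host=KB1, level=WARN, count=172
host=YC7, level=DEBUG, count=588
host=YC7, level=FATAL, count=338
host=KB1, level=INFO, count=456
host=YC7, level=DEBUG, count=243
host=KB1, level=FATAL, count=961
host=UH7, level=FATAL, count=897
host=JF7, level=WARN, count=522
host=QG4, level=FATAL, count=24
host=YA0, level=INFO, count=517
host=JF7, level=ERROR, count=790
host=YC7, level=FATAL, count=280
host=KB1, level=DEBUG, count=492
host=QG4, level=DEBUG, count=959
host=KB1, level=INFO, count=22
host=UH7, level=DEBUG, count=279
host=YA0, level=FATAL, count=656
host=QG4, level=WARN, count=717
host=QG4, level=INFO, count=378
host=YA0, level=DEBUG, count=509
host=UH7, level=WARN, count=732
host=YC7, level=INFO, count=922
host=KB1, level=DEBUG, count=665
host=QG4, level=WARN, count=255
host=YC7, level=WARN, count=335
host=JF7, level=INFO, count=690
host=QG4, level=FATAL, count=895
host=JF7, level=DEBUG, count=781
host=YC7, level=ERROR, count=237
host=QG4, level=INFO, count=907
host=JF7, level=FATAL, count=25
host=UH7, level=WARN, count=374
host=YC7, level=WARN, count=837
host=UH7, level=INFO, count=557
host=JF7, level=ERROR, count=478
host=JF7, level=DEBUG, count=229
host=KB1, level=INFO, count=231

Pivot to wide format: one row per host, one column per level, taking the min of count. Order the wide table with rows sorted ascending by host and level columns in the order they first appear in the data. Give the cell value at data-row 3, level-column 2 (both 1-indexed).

129

With rows sorted ascending by host, row 3 is host=QG4. level columns in first-appearance order: FATAL, DEBUG, ERROR, WARN, INFO; column 2 is DEBUG.
Long rows with host=QG4, level=DEBUG: min(129, 421, 959) = 129.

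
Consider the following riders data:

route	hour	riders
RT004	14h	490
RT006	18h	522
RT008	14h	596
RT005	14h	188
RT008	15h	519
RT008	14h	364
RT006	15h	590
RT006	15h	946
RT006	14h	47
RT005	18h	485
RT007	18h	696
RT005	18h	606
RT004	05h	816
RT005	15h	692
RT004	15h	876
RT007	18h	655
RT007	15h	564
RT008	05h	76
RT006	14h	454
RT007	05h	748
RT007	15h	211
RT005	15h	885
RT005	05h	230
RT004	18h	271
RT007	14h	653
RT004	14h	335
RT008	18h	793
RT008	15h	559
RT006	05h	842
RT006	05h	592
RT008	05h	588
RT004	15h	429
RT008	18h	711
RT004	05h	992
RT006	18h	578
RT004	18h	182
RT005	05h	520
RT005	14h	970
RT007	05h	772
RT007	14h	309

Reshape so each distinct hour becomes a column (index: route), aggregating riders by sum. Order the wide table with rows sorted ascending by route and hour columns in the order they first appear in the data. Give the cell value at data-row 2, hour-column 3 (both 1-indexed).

With rows sorted ascending by route, row 2 is route=RT005. hour columns in first-appearance order: 14h, 18h, 15h, 05h; column 3 is 15h.
Long rows with route=RT005, hour=15h: 692 + 885 = 1577.

1577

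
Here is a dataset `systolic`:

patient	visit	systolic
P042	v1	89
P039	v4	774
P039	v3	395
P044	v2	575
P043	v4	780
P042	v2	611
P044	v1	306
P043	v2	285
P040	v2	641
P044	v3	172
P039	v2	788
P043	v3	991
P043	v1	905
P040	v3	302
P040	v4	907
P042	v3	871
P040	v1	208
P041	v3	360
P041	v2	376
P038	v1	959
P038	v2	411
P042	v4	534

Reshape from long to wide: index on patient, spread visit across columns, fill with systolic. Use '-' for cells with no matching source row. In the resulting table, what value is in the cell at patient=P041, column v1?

No long-format row has patient=P041 and visit=v1, so the cell is -.

-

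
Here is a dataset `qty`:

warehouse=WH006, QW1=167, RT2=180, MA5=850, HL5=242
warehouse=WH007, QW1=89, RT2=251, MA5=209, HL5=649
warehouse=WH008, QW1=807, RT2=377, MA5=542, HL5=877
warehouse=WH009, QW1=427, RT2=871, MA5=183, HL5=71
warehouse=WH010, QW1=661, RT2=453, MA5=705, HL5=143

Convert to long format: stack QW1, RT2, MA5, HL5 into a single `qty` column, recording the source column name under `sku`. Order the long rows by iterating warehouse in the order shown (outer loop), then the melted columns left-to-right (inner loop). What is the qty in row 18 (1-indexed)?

453

20 rows total (5 × 4). Row 18: index ⌊(18-1)/4⌋ = 4 into warehouse → WH010; (18-1) mod 4 = 1 into the melted columns → RT2.
So row 18 is (WH010, RT2, 453); qty = 453.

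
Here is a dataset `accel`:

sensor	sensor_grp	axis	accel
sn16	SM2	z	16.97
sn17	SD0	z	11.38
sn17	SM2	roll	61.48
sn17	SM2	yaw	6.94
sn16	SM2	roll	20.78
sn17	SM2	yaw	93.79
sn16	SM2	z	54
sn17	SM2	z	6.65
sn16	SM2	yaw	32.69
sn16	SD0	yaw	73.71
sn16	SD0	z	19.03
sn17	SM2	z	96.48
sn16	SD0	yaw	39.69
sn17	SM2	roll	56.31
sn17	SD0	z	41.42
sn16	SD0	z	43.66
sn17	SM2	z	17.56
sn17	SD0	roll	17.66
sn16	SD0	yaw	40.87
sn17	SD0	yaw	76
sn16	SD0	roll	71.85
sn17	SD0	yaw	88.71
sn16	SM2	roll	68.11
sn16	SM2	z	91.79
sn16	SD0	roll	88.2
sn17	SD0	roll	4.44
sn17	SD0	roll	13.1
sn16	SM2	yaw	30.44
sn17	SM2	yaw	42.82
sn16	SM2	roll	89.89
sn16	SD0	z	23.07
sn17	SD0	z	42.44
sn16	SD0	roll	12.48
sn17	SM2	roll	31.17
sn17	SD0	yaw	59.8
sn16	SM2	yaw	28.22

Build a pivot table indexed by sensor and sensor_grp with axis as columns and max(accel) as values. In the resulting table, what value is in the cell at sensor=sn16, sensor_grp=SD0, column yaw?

Rows with sensor=sn16, sensor_grp=SD0 and axis=yaw: accel values are 73.71, 39.69, 40.87.
max(73.71, 39.69, 40.87) = 73.71.

73.71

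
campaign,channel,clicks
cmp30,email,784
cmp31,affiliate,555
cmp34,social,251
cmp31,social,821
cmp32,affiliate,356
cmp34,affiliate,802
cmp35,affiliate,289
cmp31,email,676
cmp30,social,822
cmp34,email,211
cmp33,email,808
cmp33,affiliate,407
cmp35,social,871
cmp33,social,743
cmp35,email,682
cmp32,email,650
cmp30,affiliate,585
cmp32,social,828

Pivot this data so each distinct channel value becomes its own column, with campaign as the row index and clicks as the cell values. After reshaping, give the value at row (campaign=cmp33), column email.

Wide layout: rows indexed by campaign, columns are the 3 distinct channel values (email, affiliate, social).
Cell (campaign=cmp33, channel=email) draws from the long row where campaign=cmp33 and channel=email, which has clicks=808.

808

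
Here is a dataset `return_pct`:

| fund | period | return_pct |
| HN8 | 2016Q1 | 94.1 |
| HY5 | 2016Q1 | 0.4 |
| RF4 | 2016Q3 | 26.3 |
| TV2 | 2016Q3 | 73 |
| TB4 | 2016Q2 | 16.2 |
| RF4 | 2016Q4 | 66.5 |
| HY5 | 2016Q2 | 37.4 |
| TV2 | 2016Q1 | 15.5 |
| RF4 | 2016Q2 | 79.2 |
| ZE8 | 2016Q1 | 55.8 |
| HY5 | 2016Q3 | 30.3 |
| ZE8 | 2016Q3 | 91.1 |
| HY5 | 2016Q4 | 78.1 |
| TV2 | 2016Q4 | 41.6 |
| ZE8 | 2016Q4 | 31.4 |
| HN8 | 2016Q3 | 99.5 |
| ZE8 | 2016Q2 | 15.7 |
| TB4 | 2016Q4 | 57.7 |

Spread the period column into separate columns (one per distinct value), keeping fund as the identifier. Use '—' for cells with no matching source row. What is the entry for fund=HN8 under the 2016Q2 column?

No long-format row has fund=HN8 and period=2016Q2, so the cell is —.

—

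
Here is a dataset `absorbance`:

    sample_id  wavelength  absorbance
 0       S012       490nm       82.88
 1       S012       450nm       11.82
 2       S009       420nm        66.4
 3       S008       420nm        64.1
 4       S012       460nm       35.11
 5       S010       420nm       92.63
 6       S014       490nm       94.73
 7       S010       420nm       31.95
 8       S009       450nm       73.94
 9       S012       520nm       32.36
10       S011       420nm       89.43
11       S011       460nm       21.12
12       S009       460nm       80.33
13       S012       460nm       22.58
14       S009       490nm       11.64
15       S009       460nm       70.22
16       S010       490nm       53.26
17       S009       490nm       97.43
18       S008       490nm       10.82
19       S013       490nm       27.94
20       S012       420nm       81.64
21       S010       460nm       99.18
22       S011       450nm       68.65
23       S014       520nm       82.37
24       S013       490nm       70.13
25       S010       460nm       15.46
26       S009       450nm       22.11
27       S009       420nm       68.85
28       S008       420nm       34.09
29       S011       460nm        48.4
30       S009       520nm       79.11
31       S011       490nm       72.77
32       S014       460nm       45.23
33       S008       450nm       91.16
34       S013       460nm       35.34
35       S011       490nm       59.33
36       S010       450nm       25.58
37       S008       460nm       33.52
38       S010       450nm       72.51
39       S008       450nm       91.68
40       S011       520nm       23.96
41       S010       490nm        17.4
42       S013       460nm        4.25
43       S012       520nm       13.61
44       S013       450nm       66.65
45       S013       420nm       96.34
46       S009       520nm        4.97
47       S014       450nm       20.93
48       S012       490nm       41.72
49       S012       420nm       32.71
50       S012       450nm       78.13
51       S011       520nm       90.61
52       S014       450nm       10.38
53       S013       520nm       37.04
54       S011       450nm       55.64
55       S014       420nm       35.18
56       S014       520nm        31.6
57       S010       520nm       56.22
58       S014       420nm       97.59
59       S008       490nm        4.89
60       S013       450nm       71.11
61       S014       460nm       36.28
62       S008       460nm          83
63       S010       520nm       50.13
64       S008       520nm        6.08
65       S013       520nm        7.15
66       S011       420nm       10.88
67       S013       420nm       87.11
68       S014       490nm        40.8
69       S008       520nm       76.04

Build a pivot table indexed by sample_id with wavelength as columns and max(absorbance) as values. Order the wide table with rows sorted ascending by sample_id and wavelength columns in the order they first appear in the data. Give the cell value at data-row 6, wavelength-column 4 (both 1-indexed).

35.34

With rows sorted ascending by sample_id, row 6 is sample_id=S013. wavelength columns in first-appearance order: 490nm, 450nm, 420nm, 460nm, 520nm; column 4 is 460nm.
Long rows with sample_id=S013, wavelength=460nm: max(35.34, 4.25) = 35.34.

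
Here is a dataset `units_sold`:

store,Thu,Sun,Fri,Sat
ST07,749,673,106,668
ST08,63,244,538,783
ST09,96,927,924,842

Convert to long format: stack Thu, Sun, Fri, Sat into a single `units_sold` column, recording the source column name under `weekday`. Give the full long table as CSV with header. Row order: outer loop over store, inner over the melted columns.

store,weekday,units_sold
ST07,Thu,749
ST07,Sun,673
ST07,Fri,106
ST07,Sat,668
ST08,Thu,63
ST08,Sun,244
ST08,Fri,538
ST08,Sat,783
ST09,Thu,96
ST09,Sun,927
ST09,Fri,924
ST09,Sat,842

Each (store, column) pair becomes one row: 3 × 4 = 12 rows.
For example, (ST07, Thu) → units_sold=749.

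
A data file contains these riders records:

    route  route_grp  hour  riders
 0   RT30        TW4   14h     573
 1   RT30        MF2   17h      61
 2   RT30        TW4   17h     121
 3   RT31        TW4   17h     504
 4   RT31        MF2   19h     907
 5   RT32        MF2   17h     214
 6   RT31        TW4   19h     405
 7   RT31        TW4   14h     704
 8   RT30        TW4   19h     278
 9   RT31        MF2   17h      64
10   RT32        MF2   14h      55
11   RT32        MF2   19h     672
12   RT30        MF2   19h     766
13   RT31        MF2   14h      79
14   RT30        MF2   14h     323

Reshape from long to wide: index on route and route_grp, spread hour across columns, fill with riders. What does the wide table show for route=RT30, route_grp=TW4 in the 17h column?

Wide layout: rows indexed by route and route_grp, columns are the 3 distinct hour values (14h, 17h, 19h).
Cell (route=RT30, route_grp=TW4, hour=17h) draws from the long row where route=RT30, route_grp=TW4 and hour=17h, which has riders=121.

121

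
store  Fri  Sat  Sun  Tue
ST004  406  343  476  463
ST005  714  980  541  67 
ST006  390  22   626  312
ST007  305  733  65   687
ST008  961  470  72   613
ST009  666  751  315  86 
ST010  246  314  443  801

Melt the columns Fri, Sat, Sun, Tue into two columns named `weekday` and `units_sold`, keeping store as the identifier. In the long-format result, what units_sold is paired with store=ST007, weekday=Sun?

65

Unpivoting turns each (store, wide-column) pair into one long row.
The wide cell at row ST007, column Sun holds 65, so the long row (ST007, Sun) has units_sold=65.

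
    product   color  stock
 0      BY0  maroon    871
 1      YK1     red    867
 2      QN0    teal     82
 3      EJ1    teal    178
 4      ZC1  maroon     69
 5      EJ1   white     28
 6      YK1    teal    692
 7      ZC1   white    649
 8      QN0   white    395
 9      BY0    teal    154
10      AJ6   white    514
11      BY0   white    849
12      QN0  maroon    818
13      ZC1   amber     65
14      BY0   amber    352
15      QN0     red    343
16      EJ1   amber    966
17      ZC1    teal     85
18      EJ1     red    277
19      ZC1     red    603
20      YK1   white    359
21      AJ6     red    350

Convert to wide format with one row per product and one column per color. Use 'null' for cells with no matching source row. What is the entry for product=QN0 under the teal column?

82

The long row with product=QN0, color=teal has stock=82.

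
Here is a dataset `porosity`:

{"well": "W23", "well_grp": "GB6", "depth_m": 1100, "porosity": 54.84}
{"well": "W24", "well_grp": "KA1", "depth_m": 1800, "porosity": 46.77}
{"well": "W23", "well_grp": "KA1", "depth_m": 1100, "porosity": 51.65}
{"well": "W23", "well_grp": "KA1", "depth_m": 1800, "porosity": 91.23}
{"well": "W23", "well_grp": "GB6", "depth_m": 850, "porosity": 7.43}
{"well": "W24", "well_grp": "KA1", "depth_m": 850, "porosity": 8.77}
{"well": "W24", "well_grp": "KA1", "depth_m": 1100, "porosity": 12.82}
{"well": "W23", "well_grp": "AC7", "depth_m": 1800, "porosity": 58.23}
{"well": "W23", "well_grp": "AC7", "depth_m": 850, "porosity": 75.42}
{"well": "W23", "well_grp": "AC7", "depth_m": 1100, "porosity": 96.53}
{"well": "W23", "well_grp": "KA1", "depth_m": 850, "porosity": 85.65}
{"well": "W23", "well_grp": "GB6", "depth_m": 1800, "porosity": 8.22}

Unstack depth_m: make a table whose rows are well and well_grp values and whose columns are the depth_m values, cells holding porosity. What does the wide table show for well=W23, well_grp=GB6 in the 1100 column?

Wide layout: rows indexed by well and well_grp, columns are the 3 distinct depth_m values (1100, 1800, 850).
Cell (well=W23, well_grp=GB6, depth_m=1100) draws from the long row where well=W23, well_grp=GB6 and depth_m=1100, which has porosity=54.84.

54.84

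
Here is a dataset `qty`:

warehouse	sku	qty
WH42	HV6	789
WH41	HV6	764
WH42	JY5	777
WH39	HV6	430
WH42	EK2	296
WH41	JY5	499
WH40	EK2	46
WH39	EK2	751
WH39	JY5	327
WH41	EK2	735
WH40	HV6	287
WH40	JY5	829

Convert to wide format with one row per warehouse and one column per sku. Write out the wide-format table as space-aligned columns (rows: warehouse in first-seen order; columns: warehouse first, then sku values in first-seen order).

warehouse  HV6  JY5  EK2
WH42       789  777  296
WH41       764  499  735
WH39       430  327  751
WH40       287  829  46 

Columns: warehouse plus the 3 distinct sku values (HV6, JY5, EK2).
For example, row WH42 column HV6 takes qty=789 from the long row (WH42, HV6).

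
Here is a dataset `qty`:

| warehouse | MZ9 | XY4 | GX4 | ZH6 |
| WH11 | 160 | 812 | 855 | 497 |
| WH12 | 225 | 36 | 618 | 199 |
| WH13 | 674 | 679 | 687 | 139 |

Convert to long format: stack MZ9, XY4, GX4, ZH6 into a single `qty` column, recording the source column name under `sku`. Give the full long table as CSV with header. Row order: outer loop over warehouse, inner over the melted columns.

warehouse,sku,qty
WH11,MZ9,160
WH11,XY4,812
WH11,GX4,855
WH11,ZH6,497
WH12,MZ9,225
WH12,XY4,36
WH12,GX4,618
WH12,ZH6,199
WH13,MZ9,674
WH13,XY4,679
WH13,GX4,687
WH13,ZH6,139

Each (warehouse, column) pair becomes one row: 3 × 4 = 12 rows.
For example, (WH11, MZ9) → qty=160.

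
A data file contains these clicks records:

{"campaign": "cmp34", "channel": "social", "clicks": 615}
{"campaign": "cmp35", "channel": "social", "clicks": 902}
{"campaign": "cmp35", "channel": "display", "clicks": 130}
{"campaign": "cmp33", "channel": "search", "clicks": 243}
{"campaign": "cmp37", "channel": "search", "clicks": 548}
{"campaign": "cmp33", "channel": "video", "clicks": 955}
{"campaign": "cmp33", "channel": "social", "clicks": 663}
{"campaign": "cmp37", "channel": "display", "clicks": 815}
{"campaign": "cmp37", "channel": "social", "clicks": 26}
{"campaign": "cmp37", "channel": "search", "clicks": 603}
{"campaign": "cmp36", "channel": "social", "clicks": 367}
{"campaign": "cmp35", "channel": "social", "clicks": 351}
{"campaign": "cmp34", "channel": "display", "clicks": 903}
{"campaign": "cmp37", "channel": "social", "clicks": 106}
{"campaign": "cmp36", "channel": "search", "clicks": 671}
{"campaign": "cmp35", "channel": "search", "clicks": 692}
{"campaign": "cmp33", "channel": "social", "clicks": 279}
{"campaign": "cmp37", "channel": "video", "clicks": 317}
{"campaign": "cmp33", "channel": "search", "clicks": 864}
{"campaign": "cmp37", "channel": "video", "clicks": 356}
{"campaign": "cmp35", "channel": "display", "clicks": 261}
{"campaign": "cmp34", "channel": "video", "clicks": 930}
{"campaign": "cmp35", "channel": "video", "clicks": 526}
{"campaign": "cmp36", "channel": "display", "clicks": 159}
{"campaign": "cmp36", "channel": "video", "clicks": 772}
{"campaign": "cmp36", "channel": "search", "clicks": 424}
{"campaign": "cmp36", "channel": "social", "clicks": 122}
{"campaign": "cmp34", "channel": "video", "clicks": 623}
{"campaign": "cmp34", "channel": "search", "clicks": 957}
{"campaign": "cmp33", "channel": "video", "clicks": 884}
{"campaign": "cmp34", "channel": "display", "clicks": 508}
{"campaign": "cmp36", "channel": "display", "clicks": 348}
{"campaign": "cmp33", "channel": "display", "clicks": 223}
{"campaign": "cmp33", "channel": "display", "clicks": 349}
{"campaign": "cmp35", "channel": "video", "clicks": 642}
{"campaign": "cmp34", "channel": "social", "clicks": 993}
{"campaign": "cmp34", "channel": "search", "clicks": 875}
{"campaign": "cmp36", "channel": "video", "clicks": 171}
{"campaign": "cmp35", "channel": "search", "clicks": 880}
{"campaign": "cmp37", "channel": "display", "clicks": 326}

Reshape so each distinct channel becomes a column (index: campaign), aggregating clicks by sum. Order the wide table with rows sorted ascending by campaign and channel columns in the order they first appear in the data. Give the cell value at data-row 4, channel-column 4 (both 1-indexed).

With rows sorted ascending by campaign, row 4 is campaign=cmp36. channel columns in first-appearance order: social, display, search, video; column 4 is video.
Long rows with campaign=cmp36, channel=video: 772 + 171 = 943.

943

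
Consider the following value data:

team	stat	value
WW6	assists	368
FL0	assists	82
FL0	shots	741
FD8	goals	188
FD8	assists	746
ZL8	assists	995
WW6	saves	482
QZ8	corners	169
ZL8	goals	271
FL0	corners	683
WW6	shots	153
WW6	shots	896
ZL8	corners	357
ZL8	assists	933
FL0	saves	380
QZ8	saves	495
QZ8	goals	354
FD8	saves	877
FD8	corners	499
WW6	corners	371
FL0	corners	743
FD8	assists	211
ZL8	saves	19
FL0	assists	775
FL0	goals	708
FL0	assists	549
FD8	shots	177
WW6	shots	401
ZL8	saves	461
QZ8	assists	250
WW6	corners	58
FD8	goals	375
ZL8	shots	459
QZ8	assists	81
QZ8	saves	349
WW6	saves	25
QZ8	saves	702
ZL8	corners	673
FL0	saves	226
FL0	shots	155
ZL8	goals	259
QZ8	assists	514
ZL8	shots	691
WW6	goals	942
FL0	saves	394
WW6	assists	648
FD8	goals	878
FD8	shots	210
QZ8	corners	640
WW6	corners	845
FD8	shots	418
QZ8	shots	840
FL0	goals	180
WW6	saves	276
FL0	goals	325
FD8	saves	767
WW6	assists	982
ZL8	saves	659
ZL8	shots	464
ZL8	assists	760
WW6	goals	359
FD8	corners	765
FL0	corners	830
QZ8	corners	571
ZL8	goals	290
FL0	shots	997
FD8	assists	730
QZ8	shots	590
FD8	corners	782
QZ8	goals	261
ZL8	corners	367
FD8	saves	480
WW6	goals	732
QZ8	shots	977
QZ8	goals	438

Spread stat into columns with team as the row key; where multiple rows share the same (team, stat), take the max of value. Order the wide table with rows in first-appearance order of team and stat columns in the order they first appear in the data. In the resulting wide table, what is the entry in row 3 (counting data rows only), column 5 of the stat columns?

With rows in first-appearance order of team, row 3 is team=FD8. stat columns in first-appearance order: assists, shots, goals, saves, corners; column 5 is corners.
Long rows with team=FD8, stat=corners: max(499, 765, 782) = 782.

782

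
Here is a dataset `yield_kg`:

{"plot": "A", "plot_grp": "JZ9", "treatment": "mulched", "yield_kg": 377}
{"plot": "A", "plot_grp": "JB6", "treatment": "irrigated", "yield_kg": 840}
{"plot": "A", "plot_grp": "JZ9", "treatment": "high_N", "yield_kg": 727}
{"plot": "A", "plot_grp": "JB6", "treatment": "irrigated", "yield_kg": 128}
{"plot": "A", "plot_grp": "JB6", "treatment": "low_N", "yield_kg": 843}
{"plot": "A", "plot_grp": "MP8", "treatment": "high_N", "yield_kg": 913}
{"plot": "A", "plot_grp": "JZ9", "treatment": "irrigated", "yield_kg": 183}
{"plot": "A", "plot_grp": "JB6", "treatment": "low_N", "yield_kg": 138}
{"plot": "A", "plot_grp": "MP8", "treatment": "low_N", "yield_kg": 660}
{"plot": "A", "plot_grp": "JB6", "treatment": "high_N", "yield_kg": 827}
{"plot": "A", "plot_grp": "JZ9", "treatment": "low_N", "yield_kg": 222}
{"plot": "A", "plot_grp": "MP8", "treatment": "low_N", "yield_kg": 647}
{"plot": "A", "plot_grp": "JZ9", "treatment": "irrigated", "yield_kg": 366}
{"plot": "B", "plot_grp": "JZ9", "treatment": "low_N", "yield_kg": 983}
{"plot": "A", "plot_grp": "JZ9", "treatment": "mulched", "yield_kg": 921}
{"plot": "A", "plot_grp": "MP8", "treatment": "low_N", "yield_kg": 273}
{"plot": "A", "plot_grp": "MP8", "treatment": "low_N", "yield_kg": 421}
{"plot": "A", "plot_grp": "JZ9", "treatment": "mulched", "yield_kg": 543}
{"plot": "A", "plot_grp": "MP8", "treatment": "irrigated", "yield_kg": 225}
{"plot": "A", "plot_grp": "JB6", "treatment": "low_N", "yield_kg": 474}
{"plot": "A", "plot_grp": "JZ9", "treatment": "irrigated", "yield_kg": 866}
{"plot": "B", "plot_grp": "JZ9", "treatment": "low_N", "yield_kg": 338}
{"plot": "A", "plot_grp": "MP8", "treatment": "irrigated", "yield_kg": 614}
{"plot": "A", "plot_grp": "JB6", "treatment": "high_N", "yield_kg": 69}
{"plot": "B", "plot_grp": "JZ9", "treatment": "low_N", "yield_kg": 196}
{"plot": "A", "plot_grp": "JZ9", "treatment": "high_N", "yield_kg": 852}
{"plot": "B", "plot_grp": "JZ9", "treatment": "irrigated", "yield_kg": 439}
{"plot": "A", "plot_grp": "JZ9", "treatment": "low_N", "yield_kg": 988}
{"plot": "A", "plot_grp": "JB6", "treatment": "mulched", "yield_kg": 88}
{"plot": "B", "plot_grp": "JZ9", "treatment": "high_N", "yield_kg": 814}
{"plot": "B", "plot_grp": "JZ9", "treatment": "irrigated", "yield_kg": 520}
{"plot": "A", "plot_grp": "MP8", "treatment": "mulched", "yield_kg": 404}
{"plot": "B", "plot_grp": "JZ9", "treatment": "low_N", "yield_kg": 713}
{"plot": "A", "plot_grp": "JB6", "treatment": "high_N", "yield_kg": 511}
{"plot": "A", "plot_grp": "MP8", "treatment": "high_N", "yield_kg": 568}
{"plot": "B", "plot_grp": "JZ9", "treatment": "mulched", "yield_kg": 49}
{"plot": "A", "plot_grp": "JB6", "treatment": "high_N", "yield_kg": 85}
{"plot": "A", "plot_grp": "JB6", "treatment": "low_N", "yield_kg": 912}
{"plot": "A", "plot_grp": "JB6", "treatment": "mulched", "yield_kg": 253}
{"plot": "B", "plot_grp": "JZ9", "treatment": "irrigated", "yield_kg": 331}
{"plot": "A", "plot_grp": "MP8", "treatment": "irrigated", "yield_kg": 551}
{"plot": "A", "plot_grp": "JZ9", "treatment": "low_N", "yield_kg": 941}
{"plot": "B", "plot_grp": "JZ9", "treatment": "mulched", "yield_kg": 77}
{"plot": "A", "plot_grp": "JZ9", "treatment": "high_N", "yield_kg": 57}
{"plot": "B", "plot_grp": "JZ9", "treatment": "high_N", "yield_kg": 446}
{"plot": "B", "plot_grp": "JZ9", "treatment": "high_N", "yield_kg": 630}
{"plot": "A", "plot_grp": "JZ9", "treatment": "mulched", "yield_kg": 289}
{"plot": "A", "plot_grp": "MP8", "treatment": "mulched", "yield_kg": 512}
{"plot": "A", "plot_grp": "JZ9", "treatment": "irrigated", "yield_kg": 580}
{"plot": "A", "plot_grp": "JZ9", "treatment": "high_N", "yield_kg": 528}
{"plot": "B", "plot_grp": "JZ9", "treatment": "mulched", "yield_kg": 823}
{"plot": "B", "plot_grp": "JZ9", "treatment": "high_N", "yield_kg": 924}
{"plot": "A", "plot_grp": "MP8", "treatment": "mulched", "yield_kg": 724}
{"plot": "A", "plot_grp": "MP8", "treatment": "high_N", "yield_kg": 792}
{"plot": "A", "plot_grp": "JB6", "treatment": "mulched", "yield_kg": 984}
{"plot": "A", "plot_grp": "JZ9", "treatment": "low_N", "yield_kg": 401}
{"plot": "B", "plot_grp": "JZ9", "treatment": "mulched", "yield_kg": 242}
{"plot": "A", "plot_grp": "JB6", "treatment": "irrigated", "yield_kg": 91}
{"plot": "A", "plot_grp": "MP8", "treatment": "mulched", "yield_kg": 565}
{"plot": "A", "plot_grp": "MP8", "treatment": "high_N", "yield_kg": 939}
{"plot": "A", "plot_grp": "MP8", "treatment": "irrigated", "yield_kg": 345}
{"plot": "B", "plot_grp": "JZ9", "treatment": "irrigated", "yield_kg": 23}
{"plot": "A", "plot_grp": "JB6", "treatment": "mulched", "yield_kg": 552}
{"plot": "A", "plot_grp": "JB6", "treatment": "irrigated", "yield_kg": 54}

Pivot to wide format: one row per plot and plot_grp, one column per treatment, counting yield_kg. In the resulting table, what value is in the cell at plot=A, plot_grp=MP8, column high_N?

4

Rows with plot=A, plot_grp=MP8 and treatment=high_N: yield_kg values are 913, 568, 792, 939.
4 rows match — count = 4.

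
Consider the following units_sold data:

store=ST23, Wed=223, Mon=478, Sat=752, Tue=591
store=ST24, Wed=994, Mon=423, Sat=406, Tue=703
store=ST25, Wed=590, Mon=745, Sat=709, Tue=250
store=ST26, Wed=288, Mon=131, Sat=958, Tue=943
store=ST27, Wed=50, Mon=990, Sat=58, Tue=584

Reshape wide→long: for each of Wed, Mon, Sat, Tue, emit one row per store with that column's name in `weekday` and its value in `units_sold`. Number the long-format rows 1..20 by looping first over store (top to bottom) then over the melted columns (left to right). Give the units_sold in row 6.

20 rows total (5 × 4). Row 6: index ⌊(6-1)/4⌋ = 1 into store → ST24; (6-1) mod 4 = 1 into the melted columns → Mon.
So row 6 is (ST24, Mon, 423); units_sold = 423.

423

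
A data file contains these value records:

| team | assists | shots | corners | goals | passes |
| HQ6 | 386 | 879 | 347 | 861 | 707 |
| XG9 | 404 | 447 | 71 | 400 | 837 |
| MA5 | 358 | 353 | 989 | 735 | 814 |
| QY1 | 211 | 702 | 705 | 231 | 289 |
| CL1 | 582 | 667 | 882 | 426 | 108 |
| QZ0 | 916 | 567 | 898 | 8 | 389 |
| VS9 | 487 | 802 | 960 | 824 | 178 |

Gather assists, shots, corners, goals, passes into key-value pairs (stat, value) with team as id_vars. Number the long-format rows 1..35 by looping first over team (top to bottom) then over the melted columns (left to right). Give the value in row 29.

8

35 rows total (7 × 5). Row 29: index ⌊(29-1)/5⌋ = 5 into team → QZ0; (29-1) mod 5 = 3 into the melted columns → goals.
So row 29 is (QZ0, goals, 8); value = 8.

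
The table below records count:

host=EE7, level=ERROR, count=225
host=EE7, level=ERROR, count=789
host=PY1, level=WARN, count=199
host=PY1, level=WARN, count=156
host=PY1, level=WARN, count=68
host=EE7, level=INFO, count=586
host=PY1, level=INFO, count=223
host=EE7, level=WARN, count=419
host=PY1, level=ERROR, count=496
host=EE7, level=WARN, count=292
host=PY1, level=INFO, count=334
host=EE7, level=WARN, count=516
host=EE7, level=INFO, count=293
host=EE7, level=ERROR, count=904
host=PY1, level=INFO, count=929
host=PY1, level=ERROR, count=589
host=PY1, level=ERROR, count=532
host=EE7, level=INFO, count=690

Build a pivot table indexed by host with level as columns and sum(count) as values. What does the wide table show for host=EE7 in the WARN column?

Rows with host=EE7 and level=WARN: count values are 419, 292, 516.
419 + 292 + 516 = 1227.

1227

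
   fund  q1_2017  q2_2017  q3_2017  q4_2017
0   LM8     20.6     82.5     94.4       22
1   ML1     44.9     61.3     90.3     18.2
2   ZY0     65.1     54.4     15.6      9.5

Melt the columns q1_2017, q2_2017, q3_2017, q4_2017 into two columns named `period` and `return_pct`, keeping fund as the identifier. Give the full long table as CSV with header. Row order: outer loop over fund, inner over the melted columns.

fund,period,return_pct
LM8,q1_2017,20.6
LM8,q2_2017,82.5
LM8,q3_2017,94.4
LM8,q4_2017,22
ML1,q1_2017,44.9
ML1,q2_2017,61.3
ML1,q3_2017,90.3
ML1,q4_2017,18.2
ZY0,q1_2017,65.1
ZY0,q2_2017,54.4
ZY0,q3_2017,15.6
ZY0,q4_2017,9.5

Each (fund, column) pair becomes one row: 3 × 4 = 12 rows.
For example, (LM8, q1_2017) → return_pct=20.6.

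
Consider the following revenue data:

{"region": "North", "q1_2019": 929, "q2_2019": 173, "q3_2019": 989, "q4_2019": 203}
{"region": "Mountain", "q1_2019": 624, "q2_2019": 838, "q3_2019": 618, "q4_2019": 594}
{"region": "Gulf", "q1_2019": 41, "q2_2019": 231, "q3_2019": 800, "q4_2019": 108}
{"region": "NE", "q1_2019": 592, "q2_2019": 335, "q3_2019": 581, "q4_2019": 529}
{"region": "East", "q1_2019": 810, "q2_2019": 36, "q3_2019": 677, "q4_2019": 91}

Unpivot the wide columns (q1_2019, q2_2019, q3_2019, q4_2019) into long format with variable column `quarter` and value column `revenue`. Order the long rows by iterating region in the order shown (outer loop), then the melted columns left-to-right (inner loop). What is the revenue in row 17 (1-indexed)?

810

20 rows total (5 × 4). Row 17: index ⌊(17-1)/4⌋ = 4 into region → East; (17-1) mod 4 = 0 into the melted columns → q1_2019.
So row 17 is (East, q1_2019, 810); revenue = 810.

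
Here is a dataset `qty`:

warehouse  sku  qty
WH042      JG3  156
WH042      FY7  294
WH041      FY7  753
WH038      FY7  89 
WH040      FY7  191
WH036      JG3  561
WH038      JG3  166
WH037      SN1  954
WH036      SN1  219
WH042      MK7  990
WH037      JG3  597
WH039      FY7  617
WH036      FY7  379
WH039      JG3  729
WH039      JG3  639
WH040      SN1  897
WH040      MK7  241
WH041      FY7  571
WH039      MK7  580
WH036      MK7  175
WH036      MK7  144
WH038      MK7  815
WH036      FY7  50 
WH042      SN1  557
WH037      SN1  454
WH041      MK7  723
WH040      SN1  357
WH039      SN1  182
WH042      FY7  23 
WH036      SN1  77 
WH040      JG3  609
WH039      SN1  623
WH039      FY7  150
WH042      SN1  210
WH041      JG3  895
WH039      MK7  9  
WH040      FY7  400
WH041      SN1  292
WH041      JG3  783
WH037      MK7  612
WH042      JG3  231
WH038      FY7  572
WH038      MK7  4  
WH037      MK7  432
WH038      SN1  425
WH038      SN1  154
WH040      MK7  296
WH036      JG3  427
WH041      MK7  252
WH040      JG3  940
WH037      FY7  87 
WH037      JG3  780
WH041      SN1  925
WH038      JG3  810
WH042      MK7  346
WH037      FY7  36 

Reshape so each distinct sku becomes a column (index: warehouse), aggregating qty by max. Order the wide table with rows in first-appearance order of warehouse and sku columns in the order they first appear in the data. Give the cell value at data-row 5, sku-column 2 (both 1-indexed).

379

With rows in first-appearance order of warehouse, row 5 is warehouse=WH036. sku columns in first-appearance order: JG3, FY7, SN1, MK7; column 2 is FY7.
Long rows with warehouse=WH036, sku=FY7: max(379, 50) = 379.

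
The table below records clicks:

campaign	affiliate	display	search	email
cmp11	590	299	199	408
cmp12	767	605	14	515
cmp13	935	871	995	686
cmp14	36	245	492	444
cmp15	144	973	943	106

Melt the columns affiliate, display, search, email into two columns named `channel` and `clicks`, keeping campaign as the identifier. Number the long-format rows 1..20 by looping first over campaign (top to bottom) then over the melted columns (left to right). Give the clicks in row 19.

20 rows total (5 × 4). Row 19: index ⌊(19-1)/4⌋ = 4 into campaign → cmp15; (19-1) mod 4 = 2 into the melted columns → search.
So row 19 is (cmp15, search, 943); clicks = 943.

943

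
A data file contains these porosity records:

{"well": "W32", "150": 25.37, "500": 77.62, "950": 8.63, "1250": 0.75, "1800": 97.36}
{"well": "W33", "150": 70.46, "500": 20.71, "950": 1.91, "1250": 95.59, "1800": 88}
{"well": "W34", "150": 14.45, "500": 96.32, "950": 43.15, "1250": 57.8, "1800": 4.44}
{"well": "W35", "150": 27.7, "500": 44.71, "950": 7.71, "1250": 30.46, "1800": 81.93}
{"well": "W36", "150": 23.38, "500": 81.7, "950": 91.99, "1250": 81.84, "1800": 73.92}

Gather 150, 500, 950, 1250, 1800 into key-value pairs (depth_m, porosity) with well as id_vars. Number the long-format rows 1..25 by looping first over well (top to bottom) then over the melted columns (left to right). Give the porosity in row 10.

25 rows total (5 × 5). Row 10: index ⌊(10-1)/5⌋ = 1 into well → W33; (10-1) mod 5 = 4 into the melted columns → 1800.
So row 10 is (W33, 1800, 88); porosity = 88.

88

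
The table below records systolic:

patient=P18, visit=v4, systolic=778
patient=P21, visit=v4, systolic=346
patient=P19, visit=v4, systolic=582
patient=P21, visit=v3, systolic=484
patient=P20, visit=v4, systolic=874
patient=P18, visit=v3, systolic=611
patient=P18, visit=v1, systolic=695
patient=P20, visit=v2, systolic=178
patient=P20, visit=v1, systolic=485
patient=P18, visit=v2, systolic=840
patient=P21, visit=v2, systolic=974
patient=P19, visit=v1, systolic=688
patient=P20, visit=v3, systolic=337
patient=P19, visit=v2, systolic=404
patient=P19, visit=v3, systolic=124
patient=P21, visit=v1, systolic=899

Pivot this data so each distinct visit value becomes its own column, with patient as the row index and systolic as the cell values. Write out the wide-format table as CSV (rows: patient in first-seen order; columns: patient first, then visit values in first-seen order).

Columns: patient plus the 4 distinct visit values (v4, v3, v1, v2).
For example, row P18 column v4 takes systolic=778 from the long row (P18, v4).

patient,v4,v3,v1,v2
P18,778,611,695,840
P21,346,484,899,974
P19,582,124,688,404
P20,874,337,485,178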